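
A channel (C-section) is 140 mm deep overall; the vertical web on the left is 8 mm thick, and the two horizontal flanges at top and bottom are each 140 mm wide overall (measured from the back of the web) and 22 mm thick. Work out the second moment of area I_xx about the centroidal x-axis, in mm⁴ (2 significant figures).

I_xx ≈ 2.2 × 10⁷ mm⁴

Split into non-overlapping primitives; take the origin at the lower-left of the bounding box.
Web: 8 × 140, A = 1 120 mm², y = 70 mm, Ī = 1 829 333 mm⁴.
Top flange (beyond web): 132 × 22, A = 2 904 mm², y = 129 mm, Ī = 117 128 mm⁴.
Bottom flange (beyond web): 132 × 22, A = 2 904 mm², y = 11 mm, Ī = 117 128 mm⁴.
By symmetry the centroid is at mid-height, ȳ = 70 mm.
Transfer each piece to the centroidal x-axis using Ī + A·d² with d = y − 70:
  web: d = 0 mm → contributes +1 829 333 mm⁴
  top flange (beyond web): d = 59 mm → contributes +10 225 952 mm⁴
  bottom flange (beyond web): d = -59 mm → contributes +10 225 952 mm⁴
Total I = 22 281 237 mm⁴.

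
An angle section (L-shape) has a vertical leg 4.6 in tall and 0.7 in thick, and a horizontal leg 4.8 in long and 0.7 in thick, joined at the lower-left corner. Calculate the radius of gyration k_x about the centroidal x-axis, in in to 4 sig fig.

Break the section into simple shapes (no overlaps), measuring from the bottom-left corner of the bounding box.
Vertical leg: 0.7 × 4.6, A = 3.22 in², y = 2.3 in, Ī = 5.67793 in⁴.
Horizontal leg (remainder): 4.1 × 0.7, A = 2.87 in², y = 0.35 in, Ī = 0.117192 in⁴.
Centroid: ȳ = ΣA·y / ΣA = 1.38103 in.
Transfer each piece to the centroidal x-axis using Ī + A·d² with d = y − 1.38103:
  vertical leg: d = 0.918966 in → contributes +8.39722 in⁴
  horizontal leg (remainder): d = -1.03103 in → contributes +3.16809 in⁴
Total I = 11.5653 in⁴.
Radius of gyration: k = √(I/A) = √(11.5653 / 6.09) = 1.37807 in.

k_x ≈ 1.378 in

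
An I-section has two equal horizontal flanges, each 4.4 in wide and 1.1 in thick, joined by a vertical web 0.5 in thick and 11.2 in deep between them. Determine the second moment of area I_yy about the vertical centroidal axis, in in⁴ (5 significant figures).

Treat the section as a set of non-overlapping primitives; coordinates are from the bounding-box lower-left.
Bottom flange: 4.4 × 1.1, A = 4.84 in², x = 2.2 in, Ī = 7.808533 in⁴.
Web: 0.5 × 11.2, A = 5.6 in², x = 2.2 in, Ī = 0.1166667 in⁴.
Top flange: 4.4 × 1.1, A = 4.84 in², x = 2.2 in, Ī = 7.808533 in⁴.
By symmetry the centroid is at mid-width, x̄ = 2.2 in.
All pieces are centred on the vertical centroidal axis, so I = ΣĪ = 15.73373 in⁴.

I_yy ≈ 15.734 in⁴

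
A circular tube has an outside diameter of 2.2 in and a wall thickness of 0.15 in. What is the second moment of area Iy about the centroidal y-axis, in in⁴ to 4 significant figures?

Iy ≈ 0.5102 in⁴

Break the section into simple shapes (no overlaps), measuring from the bottom-left corner of the bounding box.
Outer circle: ⌀2.2, A = 3.80133 in², x = 1.1 in, Ī = 1.1499 in⁴.
Bore (subtracted): ⌀1.9, A = 2.83529 in², x = 1.1 in, Ī = 0.639712 in⁴.
By symmetry the centroid is at mid-width, x̄ = 1.1 in.
All pieces are centred on the centroidal y-axis, so I = ΣĪ (holes subtracted) = 0.51019 in⁴.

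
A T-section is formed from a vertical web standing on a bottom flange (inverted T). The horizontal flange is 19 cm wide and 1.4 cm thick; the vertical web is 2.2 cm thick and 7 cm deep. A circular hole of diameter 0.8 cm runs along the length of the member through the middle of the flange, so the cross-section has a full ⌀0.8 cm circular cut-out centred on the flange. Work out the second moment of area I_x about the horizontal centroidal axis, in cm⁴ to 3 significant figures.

Split into non-overlapping primitives; take the origin at the lower-left of the bounding box.
Flange: 19 × 1.4, A = 26.6 cm², y = 0.7 cm, Ī = 4.3447 cm⁴.
Web: 2.2 × 7, A = 15.4 cm², y = 4.9 cm, Ī = 62.883 cm⁴.
Hole (subtracted): ⌀0.8, A = 0.50265 cm², y = 0.7 cm, Ī = 0.020106 cm⁴.
Centroid: ȳ = ΣA·y / ΣA = 2.2587 cm.
Transfer each piece to the horizontal centroidal axis using Ī + A·d² with d = y − 2.2587:
  flange: d = -1.5587 cm → contributes +68.967 cm⁴
  web: d = 2.6413 cm → contributes +170.32 cm⁴
  hole: d = -1.5587 cm → contributes −1.2413 cm⁴
Total I = 238.05 cm⁴.

I_x ≈ 238 cm⁴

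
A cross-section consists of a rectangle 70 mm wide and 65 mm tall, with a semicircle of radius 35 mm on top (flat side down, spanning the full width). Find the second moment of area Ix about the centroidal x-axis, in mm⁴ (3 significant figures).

Ix ≈ 4.80 × 10⁶ mm⁴

Break the section into simple shapes (no overlaps), measuring from the bottom-left corner of the bounding box.
Rectangular body: 70 × 65, A = 4 550 mm², y = 32.5 mm, Ī = 1 601 979 mm⁴.
Semicircular cap: semicircle r = 35, A = 1924.2 mm², y = 79.854 mm, Ī = 164 704 mm⁴.
Centroid: ȳ = ΣA·y / ΣA = 46.574 mm.
Transfer each piece to the centroidal x-axis using Ī + A·d² with d = y − 46.574:
  rectangular body: d = -14.074 mm → contributes +2 503 279 mm⁴
  semicircular cap: d = 33.28 mm → contributes +2 295 908 mm⁴
Total I = 4 799 187 mm⁴.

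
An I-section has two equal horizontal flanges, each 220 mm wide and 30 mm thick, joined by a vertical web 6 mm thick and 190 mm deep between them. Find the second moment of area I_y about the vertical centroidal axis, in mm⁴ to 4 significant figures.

Treat the section as a set of non-overlapping primitives; coordinates are from the bounding-box lower-left.
Bottom flange: 220 × 30, A = 6 600 mm², x = 110 mm, Ī = 26 620 000 mm⁴.
Web: 6 × 190, A = 1 140 mm², x = 110 mm, Ī = 3 420 mm⁴.
Top flange: 220 × 30, A = 6 600 mm², x = 110 mm, Ī = 26 620 000 mm⁴.
By symmetry the centroid is at mid-width, x̄ = 110 mm.
All pieces are centred on the vertical centroidal axis, so I = ΣĪ = 53 243 420 mm⁴.

I_y ≈ 5.324 × 10⁷ mm⁴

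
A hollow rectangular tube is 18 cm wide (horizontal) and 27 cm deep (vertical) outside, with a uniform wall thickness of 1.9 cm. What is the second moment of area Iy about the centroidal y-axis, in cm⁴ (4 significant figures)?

Iy ≈ 7586 cm⁴

Decompose the section into non-overlapping parts with the origin at the bottom-left of its bounding rectangle.
Outer rectangle: 18 × 27, A = 486 cm², x = 9 cm, Ī = 13 122 cm⁴.
Inner void (subtracted): 14.2 × 23.2, A = 329.44 cm², x = 9 cm, Ī = 5535.69 cm⁴.
By symmetry the centroid is at mid-width, x̄ = 9 cm.
All pieces are centred on the centroidal y-axis, so I = ΣĪ (holes subtracted) = 7586.31 cm⁴.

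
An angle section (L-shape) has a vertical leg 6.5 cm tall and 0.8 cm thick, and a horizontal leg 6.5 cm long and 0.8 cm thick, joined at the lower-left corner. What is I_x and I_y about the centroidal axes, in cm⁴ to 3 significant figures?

I_x ≈ 38.3 cm⁴, I_y ≈ 38.3 cm⁴

Treat the section as a set of non-overlapping primitives; coordinates are from the bounding-box lower-left.
Vertical leg: 0.8 × 6.5, A = 5.2 cm², y = 3.25 cm, Ī = 18.308 cm⁴.
Horizontal leg (remainder): 5.7 × 0.8, A = 4.56 cm², y = 0.4 cm, Ī = 0.2432 cm⁴.
Centroid: ȳ = ΣA·y / ΣA = 1.9184 cm.
Transfer each piece to the centroidal x-axis using Ī + A·d² with d = y − 1.9184:
  vertical leg: d = 1.3316 cm → contributes +27.528 cm⁴
  horizontal leg (remainder): d = -1.5184 cm → contributes +10.757 cm⁴
Total I = 38.285 cm⁴.
For the y-axis: x̄ = 1.9184 cm.
Repeating about the centroidal y-axis gives I_y = 38.285 cm⁴.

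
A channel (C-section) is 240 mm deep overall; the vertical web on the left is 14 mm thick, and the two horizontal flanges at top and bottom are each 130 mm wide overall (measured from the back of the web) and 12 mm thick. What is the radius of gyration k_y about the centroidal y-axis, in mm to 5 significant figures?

k_y ≈ 39.547 mm

Break the section into simple shapes (no overlaps), measuring from the bottom-left corner of the bounding box.
Web: 14 × 240, A = 3 360 mm², x = 7 mm, Ī = 54 880 mm⁴.
Top flange (beyond web): 116 × 12, A = 1 392 mm², x = 72 mm, Ī = 1 560 896 mm⁴.
Bottom flange (beyond web): 116 × 12, A = 1 392 mm², x = 72 mm, Ī = 1 560 896 mm⁴.
Centroid: x̄ = ΣA·x / ΣA = 36.45313 mm.
Transfer each piece to the centroidal y-axis using Ī + A·d² with d = x − 36.45313:
  web: d = -29.45313 mm → contributes +2 969 635 mm⁴
  top flange (beyond web): d = 35.54688 mm → contributes +3 319 800 mm⁴
  bottom flange (beyond web): d = 35.54688 mm → contributes +3 319 800 mm⁴
Total I = 9 609 235 mm⁴.
Radius of gyration: k = √(I/A) = √(9 609 235 / 6 144) = 39.54748 mm.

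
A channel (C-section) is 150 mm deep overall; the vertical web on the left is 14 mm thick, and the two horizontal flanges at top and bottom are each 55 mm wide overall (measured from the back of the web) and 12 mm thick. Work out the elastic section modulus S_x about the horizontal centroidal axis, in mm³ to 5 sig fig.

S_x ≈ 1.1512 × 10⁵ mm³

Break the section into simple shapes (no overlaps), measuring from the bottom-left corner of the bounding box.
Web: 14 × 150, A = 2 100 mm², y = 75 mm, Ī = 3 937 500 mm⁴.
Top flange (beyond web): 41 × 12, A = 492 mm², y = 144 mm, Ī = 5 904 mm⁴.
Bottom flange (beyond web): 41 × 12, A = 492 mm², y = 6 mm, Ī = 5 904 mm⁴.
By symmetry the centroid is at mid-height, ȳ = 75 mm.
Transfer each piece to the horizontal centroidal axis using Ī + A·d² with d = y − 75:
  web: d = 0 mm → contributes +3 937 500 mm⁴
  top flange (beyond web): d = 69 mm → contributes +2 348 316 mm⁴
  bottom flange (beyond web): d = -69 mm → contributes +2 348 316 mm⁴
Total I = 8 634 132 mm⁴.
Extreme fibre distance c = 75 mm; S = I/c = 115121.8 mm³.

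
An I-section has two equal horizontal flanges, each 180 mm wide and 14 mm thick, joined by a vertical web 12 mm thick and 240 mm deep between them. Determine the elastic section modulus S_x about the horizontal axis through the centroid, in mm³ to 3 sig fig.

S_x ≈ 7.10 × 10⁵ mm³

Treat the section as a set of non-overlapping primitives; coordinates are from the bounding-box lower-left.
Bottom flange: 180 × 14, A = 2 520 mm², y = 7 mm, Ī = 41 160 mm⁴.
Web: 12 × 240, A = 2 880 mm², y = 134 mm, Ī = 13 824 000 mm⁴.
Top flange: 180 × 14, A = 2 520 mm², y = 261 mm, Ī = 41 160 mm⁴.
By symmetry the centroid is at mid-height, ȳ = 134 mm.
Transfer each piece to the horizontal axis through the centroid using Ī + A·d² with d = y − 134:
  bottom flange: d = -127 mm → contributes +40 686 240 mm⁴
  web: d = 0 mm → contributes +13 824 000 mm⁴
  top flange: d = 127 mm → contributes +40 686 240 mm⁴
Total I = 95 196 480 mm⁴.
Extreme fibre distance c = 134 mm; S = I/c = 710 421 mm³.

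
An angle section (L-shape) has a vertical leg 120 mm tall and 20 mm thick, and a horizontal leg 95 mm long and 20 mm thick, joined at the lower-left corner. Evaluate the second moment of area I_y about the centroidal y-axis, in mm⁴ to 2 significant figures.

Split into non-overlapping primitives; take the origin at the lower-left of the bounding box.
Vertical leg: 20 × 120, A = 2 400 mm², x = 10 mm, Ī = 80 000 mm⁴.
Horizontal leg (remainder): 75 × 20, A = 1 500 mm², x = 57.5 mm, Ī = 703 125 mm⁴.
Centroid: x̄ = ΣA·x / ΣA = 28.27 mm.
Transfer each piece to the centroidal y-axis using Ī + A·d² with d = x − 28.27:
  vertical leg: d = -18.27 mm → contributes +881 036 mm⁴
  horizontal leg (remainder): d = 29.23 mm → contributes +1 984 782 mm⁴
Total I = 2 865 817 mm⁴.

I_y ≈ 2.9 × 10⁶ mm⁴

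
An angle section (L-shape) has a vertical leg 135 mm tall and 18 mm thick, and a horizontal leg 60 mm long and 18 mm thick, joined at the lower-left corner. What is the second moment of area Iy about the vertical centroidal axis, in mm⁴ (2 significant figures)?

Iy ≈ 7.0 × 10⁵ mm⁴

Split into non-overlapping primitives; take the origin at the lower-left of the bounding box.
Vertical leg: 18 × 135, A = 2 430 mm², x = 9 mm, Ī = 65 610 mm⁴.
Horizontal leg (remainder): 42 × 18, A = 756 mm², x = 39 mm, Ī = 111 132 mm⁴.
Centroid: x̄ = ΣA·x / ΣA = 16.12 mm.
Transfer each piece to the vertical centroidal axis using Ī + A·d² with d = x − 16.12:
  vertical leg: d = -7.119 mm → contributes +188 750 mm⁴
  horizontal leg (remainder): d = 22.88 mm → contributes +506 941 mm⁴
Total I = 695 691 mm⁴.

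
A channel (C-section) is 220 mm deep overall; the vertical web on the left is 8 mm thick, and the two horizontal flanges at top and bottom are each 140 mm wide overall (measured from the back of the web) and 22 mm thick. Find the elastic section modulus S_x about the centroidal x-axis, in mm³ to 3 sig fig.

Decompose the section into non-overlapping parts with the origin at the bottom-left of its bounding rectangle.
Web: 8 × 220, A = 1 760 mm², y = 110 mm, Ī = 7 098 667 mm⁴.
Top flange (beyond web): 132 × 22, A = 2 904 mm², y = 209 mm, Ī = 117 128 mm⁴.
Bottom flange (beyond web): 132 × 22, A = 2 904 mm², y = 11 mm, Ī = 117 128 mm⁴.
By symmetry the centroid is at mid-height, ȳ = 110 mm.
Transfer each piece to the centroidal x-axis using Ī + A·d² with d = y − 110:
  web: d = 0 mm → contributes +7 098 667 mm⁴
  top flange (beyond web): d = 99 mm → contributes +28 579 232 mm⁴
  bottom flange (beyond web): d = -99 mm → contributes +28 579 232 mm⁴
Total I = 64 257 131 mm⁴.
Extreme fibre distance c = 110 mm; S = I/c = 584 156 mm³.

S_x ≈ 5.84 × 10⁵ mm³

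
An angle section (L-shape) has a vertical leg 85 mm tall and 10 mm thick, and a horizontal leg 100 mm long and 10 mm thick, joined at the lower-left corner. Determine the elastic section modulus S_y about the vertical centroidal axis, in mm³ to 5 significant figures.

S_y ≈ 2.4643 × 10⁴ mm³

Decompose the section into non-overlapping parts with the origin at the bottom-left of its bounding rectangle.
Vertical leg: 10 × 85, A = 850 mm², x = 5 mm, Ī = 7083.333 mm⁴.
Horizontal leg (remainder): 90 × 10, A = 900 mm², x = 55 mm, Ī = 607 500 mm⁴.
Centroid: x̄ = ΣA·x / ΣA = 30.71429 mm.
Transfer each piece to the vertical centroidal axis using Ī + A·d² with d = x − 30.71429:
  vertical leg: d = -25.71429 mm → contributes +569124.1 mm⁴
  horizontal leg (remainder): d = 24.28571 mm → contributes +1 138 316 mm⁴
Total I = 1 707 440 mm⁴.
Extreme fibre distance c = 69.28571 mm; S = I/c = 24643.47 mm³.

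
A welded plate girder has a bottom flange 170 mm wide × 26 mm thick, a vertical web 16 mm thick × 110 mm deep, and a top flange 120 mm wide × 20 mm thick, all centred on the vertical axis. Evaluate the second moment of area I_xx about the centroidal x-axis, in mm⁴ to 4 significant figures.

I_xx ≈ 3.025 × 10⁷ mm⁴

Break the section into simple shapes (no overlaps), measuring from the bottom-left corner of the bounding box.
Bottom plate: 170 × 26, A = 4 420 mm², y = 13 mm, Ī = 248 993 mm⁴.
Web plate: 16 × 110, A = 1 760 mm², y = 81 mm, Ī = 1 774 667 mm⁴.
Top plate: 120 × 20, A = 2 400 mm², y = 146 mm, Ī = 80 000 mm⁴.
Centroid: ȳ = ΣA·y / ΣA = 64.1515 mm.
Transfer each piece to the centroidal x-axis using Ī + A·d² with d = y − 64.1515:
  bottom plate: d = -51.1515 mm → contributes +11 813 824 mm⁴
  web plate: d = 16.8485 mm → contributes +2 274 280 mm⁴
  top plate: d = 81.8485 mm → contributes +16 158 019 mm⁴
Total I = 30 246 123 mm⁴.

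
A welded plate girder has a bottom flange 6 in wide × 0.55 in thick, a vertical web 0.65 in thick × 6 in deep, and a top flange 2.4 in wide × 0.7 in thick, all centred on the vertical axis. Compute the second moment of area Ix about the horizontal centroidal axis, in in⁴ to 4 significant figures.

Break the section into simple shapes (no overlaps), measuring from the bottom-left corner of the bounding box.
Bottom plate: 6 × 0.55, A = 3.3 in², y = 0.275 in, Ī = 0.0831875 in⁴.
Web plate: 0.65 × 6, A = 3.9 in², y = 3.55 in, Ī = 11.7 in⁴.
Top plate: 2.4 × 0.7, A = 1.68 in², y = 6.9 in, Ī = 0.0686 in⁴.
Centroid: ȳ = ΣA·y / ΣA = 2.96672 in.
Transfer each piece to the horizontal centroidal axis using Ī + A·d² with d = y − 2.96672:
  bottom plate: d = -2.69172 in → contributes +23.9929 in⁴
  web plate: d = 0.583277 in → contributes +13.0268 in⁴
  top plate: d = 3.93328 in → contributes +26.0593 in⁴
Total I = 63.0791 in⁴.

Ix ≈ 63.08 in⁴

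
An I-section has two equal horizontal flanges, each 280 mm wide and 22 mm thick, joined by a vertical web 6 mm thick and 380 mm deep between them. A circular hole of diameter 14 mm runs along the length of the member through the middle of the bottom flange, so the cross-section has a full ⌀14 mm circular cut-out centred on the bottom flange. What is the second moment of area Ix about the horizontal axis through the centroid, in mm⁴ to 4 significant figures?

Ix ≈ 5.194 × 10⁸ mm⁴

Split into non-overlapping primitives; take the origin at the lower-left of the bounding box.
Bottom flange: 280 × 22, A = 6 160 mm², y = 11 mm, Ī = 248 453 mm⁴.
Web: 6 × 380, A = 2 280 mm², y = 212 mm, Ī = 27 436 000 mm⁴.
Top flange: 280 × 22, A = 6 160 mm², y = 413 mm, Ī = 248 453 mm⁴.
Hole (subtracted): ⌀14, A = 153.938 mm², y = 11 mm, Ī = 1885.74 mm⁴.
Centroid: ȳ = ΣA·y / ΣA = 214.142 mm.
Transfer each piece to the horizontal axis through the centroid using Ī + A·d² with d = y − 214.142:
  bottom flange: d = -203.142 mm → contributes +254 450 821 mm⁴
  web: d = -2.14187 mm → contributes +27 446 460 mm⁴
  top flange: d = 198.858 mm → contributes +243 842 924 mm⁴
  hole: d = -203.142 mm → contributes −6 354 388 mm⁴
Total I = 519 385 817 mm⁴.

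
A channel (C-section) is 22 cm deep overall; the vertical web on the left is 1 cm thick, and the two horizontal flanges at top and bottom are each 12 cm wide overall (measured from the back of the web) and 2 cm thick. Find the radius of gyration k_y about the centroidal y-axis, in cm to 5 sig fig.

Treat the section as a set of non-overlapping primitives; coordinates are from the bounding-box lower-left.
Web: 1 × 22, A = 22 cm², x = 0.5 cm, Ī = 1.833333 cm⁴.
Top flange (beyond web): 11 × 2, A = 22 cm², x = 6.5 cm, Ī = 221.8333 cm⁴.
Bottom flange (beyond web): 11 × 2, A = 22 cm², x = 6.5 cm, Ī = 221.8333 cm⁴.
Centroid: x̄ = ΣA·x / ΣA = 4.5 cm.
Transfer each piece to the centroidal y-axis using Ī + A·d² with d = x − 4.5:
  web: d = -4 cm → contributes +353.8333 cm⁴
  top flange (beyond web): d = 2 cm → contributes +309.8333 cm⁴
  bottom flange (beyond web): d = 2 cm → contributes +309.8333 cm⁴
Total I = 973.5 cm⁴.
Radius of gyration: k = √(I/A) = √(973.5 / 66) = 3.840573 cm.

k_y ≈ 3.8406 cm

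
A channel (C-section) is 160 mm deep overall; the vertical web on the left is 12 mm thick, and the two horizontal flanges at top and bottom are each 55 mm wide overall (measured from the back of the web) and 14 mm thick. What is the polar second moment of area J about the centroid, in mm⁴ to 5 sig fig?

J ≈ 1.1300 × 10⁷ mm⁴

Decompose the section into non-overlapping parts with the origin at the bottom-left of its bounding rectangle.
Web: 12 × 160, A = 1 920 mm², y = 80 mm, Ī = 4 096 000 mm⁴.
Top flange (beyond web): 43 × 14, A = 602 mm², y = 153 mm, Ī = 9832.667 mm⁴.
Bottom flange (beyond web): 43 × 14, A = 602 mm², y = 7 mm, Ī = 9832.667 mm⁴.
By symmetry the centroid is at mid-height, ȳ = 80 mm.
Transfer each piece to the centroidal x-axis using Ī + A·d² with d = y − 80:
  web: d = 0 mm → contributes +4 096 000 mm⁴
  top flange (beyond web): d = 73 mm → contributes +3 217 891 mm⁴
  bottom flange (beyond web): d = -73 mm → contributes +3 217 891 mm⁴
Total I = 10 531 781 mm⁴.
For the y-axis: x̄ = 16.59859 mm.
Repeating about the centroidal y-axis gives I_y = 768 162 mm⁴.
Polar second moment: J = I_x + I_y = 11 299 943 mm⁴.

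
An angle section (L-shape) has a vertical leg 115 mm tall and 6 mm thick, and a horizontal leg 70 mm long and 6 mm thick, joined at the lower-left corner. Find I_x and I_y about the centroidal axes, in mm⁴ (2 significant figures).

I_x ≈ 1.5 × 10⁶ mm⁴, I_y ≈ 4.4 × 10⁵ mm⁴

Treat the section as a set of non-overlapping primitives; coordinates are from the bounding-box lower-left.
Vertical leg: 6 × 115, A = 690 mm², y = 57.5 mm, Ī = 760 438 mm⁴.
Horizontal leg (remainder): 64 × 6, A = 384 mm², y = 3 mm, Ī = 1 152 mm⁴.
Centroid: ȳ = ΣA·y / ΣA = 38.01 mm.
Transfer each piece to the centroidal x-axis using Ī + A·d² with d = y − 38.01:
  vertical leg: d = 19.49 mm → contributes +1 022 434 mm⁴
  horizontal leg (remainder): d = -35.01 mm → contributes +471 927 mm⁴
Total I = 1 494 362 mm⁴.
For the y-axis: x̄ = 15.51 mm.
Repeating about the centroidal y-axis gives I_y = 435 354 mm⁴.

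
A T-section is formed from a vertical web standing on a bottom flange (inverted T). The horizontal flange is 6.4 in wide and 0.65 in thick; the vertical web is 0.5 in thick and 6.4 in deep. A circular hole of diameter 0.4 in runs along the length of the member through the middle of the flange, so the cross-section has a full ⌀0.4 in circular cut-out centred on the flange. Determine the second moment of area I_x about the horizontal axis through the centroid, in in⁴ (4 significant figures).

Treat the section as a set of non-overlapping primitives; coordinates are from the bounding-box lower-left.
Flange: 6.4 × 0.65, A = 4.16 in², y = 0.325 in, Ī = 0.146467 in⁴.
Web: 0.5 × 6.4, A = 3.2 in², y = 3.85 in, Ī = 10.9227 in⁴.
Hole (subtracted): ⌀0.4, A = 0.125664 in², y = 0.325 in, Ī = 0.00125664 in⁴.
Centroid: ȳ = ΣA·y / ΣA = 1.88423 in.
Transfer each piece to the horizontal axis through the centroid using Ī + A·d² with d = y − 1.88423:
  flange: d = -1.55923 in → contributes +10.2603 in⁴
  web: d = 1.96577 in → contributes +23.2883 in⁴
  hole: d = -1.55923 in → contributes −0.30677 in⁴
Total I = 33.2418 in⁴.

I_x ≈ 33.24 in⁴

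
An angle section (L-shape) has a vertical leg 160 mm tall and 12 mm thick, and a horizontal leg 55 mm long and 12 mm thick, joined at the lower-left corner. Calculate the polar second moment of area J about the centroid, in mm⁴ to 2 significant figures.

J ≈ 6.7 × 10⁶ mm⁴

Split into non-overlapping primitives; take the origin at the lower-left of the bounding box.
Vertical leg: 12 × 160, A = 1 920 mm², y = 80 mm, Ī = 4 096 000 mm⁴.
Horizontal leg (remainder): 43 × 12, A = 516 mm², y = 6 mm, Ī = 6 192 mm⁴.
Centroid: ȳ = ΣA·y / ΣA = 64.33 mm.
Transfer each piece to the centroidal x-axis using Ī + A·d² with d = y − 64.33:
  vertical leg: d = 15.67 mm → contributes +4 567 747 mm⁴
  horizontal leg (remainder): d = -58.33 mm → contributes +1 761 531 mm⁴
Total I = 6 329 279 mm⁴.
For the y-axis: x̄ = 11.83 mm.
Repeating about the centroidal y-axis gives I_y = 410 114 mm⁴.
Polar second moment: J = I_x + I_y = 6 739 392 mm⁴.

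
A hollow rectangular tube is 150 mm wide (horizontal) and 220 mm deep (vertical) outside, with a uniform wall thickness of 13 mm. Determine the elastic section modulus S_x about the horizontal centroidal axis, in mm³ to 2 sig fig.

Break the section into simple shapes (no overlaps), measuring from the bottom-left corner of the bounding box.
Outer rectangle: 150 × 220, A = 33 000 mm², y = 110 mm, Ī = 133 100 000 mm⁴.
Inner void (subtracted): 124 × 194, A = 24 056 mm², y = 110 mm, Ī = 75 447 635 mm⁴.
By symmetry the centroid is at mid-height, ȳ = 110 mm.
All pieces are centred on the horizontal centroidal axis, so I = ΣĪ (holes subtracted) = 57 652 365 mm⁴.
Extreme fibre distance c = 110 mm; S = I/c = 524 112 mm³.

S_x ≈ 5.2 × 10⁵ mm³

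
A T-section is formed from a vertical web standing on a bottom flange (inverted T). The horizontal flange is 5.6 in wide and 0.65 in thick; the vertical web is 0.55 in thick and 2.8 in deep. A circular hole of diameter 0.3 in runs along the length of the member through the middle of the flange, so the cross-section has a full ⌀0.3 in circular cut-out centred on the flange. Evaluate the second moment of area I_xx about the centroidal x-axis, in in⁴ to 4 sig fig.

Split into non-overlapping primitives; take the origin at the lower-left of the bounding box.
Flange: 5.6 × 0.65, A = 3.64 in², y = 0.325 in, Ī = 0.128158 in⁴.
Web: 0.55 × 2.8, A = 1.54 in², y = 2.05 in, Ī = 1.00613 in⁴.
Hole (subtracted): ⌀0.3, A = 0.0706858 in², y = 0.325 in, Ī = 0.000397608 in⁴.
Centroid: ȳ = ΣA·y / ΣA = 0.844933 in.
Transfer each piece to the centroidal x-axis using Ī + A·d² with d = y − 0.844933:
  flange: d = -0.519933 in → contributes +1.11216 in⁴
  web: d = 1.20507 in → contributes +3.2425 in⁴
  hole: d = -0.519933 in → contributes −0.0195061 in⁴
Total I = 4.33516 in⁴.

I_xx ≈ 4.335 in⁴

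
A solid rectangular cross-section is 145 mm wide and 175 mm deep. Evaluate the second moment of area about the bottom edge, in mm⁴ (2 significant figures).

The section: 145 × 175, A = 25 375 mm², y = 87.5 mm, Ī = 64 759 115 mm⁴.
Transfer it to the base of the section using Ī + A·d² with d = y − 0:
  the section: d = 87.5 mm → contributes +259 036 458 mm⁴
Total I = 259 036 458 mm⁴.

I_base ≈ 2.6 × 10⁸ mm⁴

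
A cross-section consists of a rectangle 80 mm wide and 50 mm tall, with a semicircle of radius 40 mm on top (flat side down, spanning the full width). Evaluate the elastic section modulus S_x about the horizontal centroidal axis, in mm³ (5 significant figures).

S_x ≈ 7.8561 × 10⁴ mm³

Treat the section as a set of non-overlapping primitives; coordinates are from the bounding-box lower-left.
Rectangular body: 80 × 50, A = 4 000 mm², y = 25 mm, Ī = 833333.3 mm⁴.
Semicircular cap: semicircle r = 40, A = 2513.274 mm², y = 66.97653 mm, Ī = 280977.8 mm⁴.
Centroid: ȳ = ΣA·y / ΣA = 41.19746 mm.
Transfer each piece to the horizontal centroidal axis using Ī + A·d² with d = y − 41.19746:
  rectangular body: d = -16.19746 mm → contributes +1 882 765 mm⁴
  semicircular cap: d = 25.77906 mm → contributes +1 951 200 mm⁴
Total I = 3 833 964 mm⁴.
Extreme fibre distance c = 48.80254 mm; S = I/c = 78560.76 mm³.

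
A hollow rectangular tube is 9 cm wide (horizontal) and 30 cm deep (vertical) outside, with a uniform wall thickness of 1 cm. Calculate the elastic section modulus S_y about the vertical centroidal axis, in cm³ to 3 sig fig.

Split into non-overlapping primitives; take the origin at the lower-left of the bounding box.
Outer rectangle: 9 × 30, A = 270 cm², x = 4.5 cm, Ī = 1822.5 cm⁴.
Inner void (subtracted): 7 × 28, A = 196 cm², x = 4.5 cm, Ī = 800.33 cm⁴.
By symmetry the centroid is at mid-width, x̄ = 4.5 cm.
All pieces are centred on the vertical centroidal axis, so I = ΣĪ (holes subtracted) = 1022.2 cm⁴.
Extreme fibre distance c = 4.5 cm; S = I/c = 227.15 cm³.

S_y ≈ 227 cm³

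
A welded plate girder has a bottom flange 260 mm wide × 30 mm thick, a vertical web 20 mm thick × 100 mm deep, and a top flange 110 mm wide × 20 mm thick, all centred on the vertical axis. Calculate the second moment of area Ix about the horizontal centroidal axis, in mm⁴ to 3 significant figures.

Ix ≈ 3.15 × 10⁷ mm⁴

Break the section into simple shapes (no overlaps), measuring from the bottom-left corner of the bounding box.
Bottom plate: 260 × 30, A = 7 800 mm², y = 15 mm, Ī = 585 000 mm⁴.
Web plate: 20 × 100, A = 2 000 mm², y = 80 mm, Ī = 1 666 667 mm⁴.
Top plate: 110 × 20, A = 2 200 mm², y = 140 mm, Ī = 73 333 mm⁴.
Centroid: ȳ = ΣA·y / ΣA = 48.75 mm.
Transfer each piece to the horizontal centroidal axis using Ī + A·d² with d = y − 48.75:
  bottom plate: d = -33.75 mm → contributes +9 469 688 mm⁴
  web plate: d = 31.25 mm → contributes +3 619 792 mm⁴
  top plate: d = 91.25 mm → contributes +18 391 771 mm⁴
Total I = 31 481 250 mm⁴.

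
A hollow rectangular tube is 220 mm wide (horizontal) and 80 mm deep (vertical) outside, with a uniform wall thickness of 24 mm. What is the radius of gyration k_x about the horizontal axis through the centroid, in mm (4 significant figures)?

Treat the section as a set of non-overlapping primitives; coordinates are from the bounding-box lower-left.
Outer rectangle: 220 × 80, A = 17 600 mm², y = 40 mm, Ī = 9 386 667 mm⁴.
Inner void (subtracted): 172 × 32, A = 5 504 mm², y = 40 mm, Ī = 469 675 mm⁴.
By symmetry the centroid is at mid-height, ȳ = 40 mm.
All pieces are centred on the horizontal axis through the centroid, so I = ΣĪ (holes subtracted) = 8 916 992 mm⁴.
Radius of gyration: k = √(I/A) = √(8 916 992 / 12 096) = 27.1512 mm.

k_x ≈ 27.15 mm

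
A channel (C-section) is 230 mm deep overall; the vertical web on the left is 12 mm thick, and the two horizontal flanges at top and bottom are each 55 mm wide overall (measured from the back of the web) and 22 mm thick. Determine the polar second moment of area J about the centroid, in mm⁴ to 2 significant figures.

J ≈ 3.4 × 10⁷ mm⁴

Decompose the section into non-overlapping parts with the origin at the bottom-left of its bounding rectangle.
Web: 12 × 230, A = 2 760 mm², y = 115 mm, Ī = 12 167 000 mm⁴.
Top flange (beyond web): 43 × 22, A = 946 mm², y = 219 mm, Ī = 38 155 mm⁴.
Bottom flange (beyond web): 43 × 22, A = 946 mm², y = 11 mm, Ī = 38 155 mm⁴.
By symmetry the centroid is at mid-height, ȳ = 115 mm.
Transfer each piece to the centroidal x-axis using Ī + A·d² with d = y − 115:
  web: d = 0 mm → contributes +12 167 000 mm⁴
  top flange (beyond web): d = 104 mm → contributes +10 270 091 mm⁴
  bottom flange (beyond web): d = -104 mm → contributes +10 270 091 mm⁴
Total I = 32 707 183 mm⁴.
For the y-axis: x̄ = 17.18 mm.
Repeating about the centroidal y-axis gives I_y = 1 173 544 mm⁴.
Polar second moment: J = I_x + I_y = 33 880 727 mm⁴.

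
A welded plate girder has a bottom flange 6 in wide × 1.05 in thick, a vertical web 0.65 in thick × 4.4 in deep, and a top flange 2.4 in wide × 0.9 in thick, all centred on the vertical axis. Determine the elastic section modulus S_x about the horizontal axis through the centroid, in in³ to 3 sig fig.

S_x ≈ 13.6 in³

Treat the section as a set of non-overlapping primitives; coordinates are from the bounding-box lower-left.
Bottom plate: 6 × 1.05, A = 6.3 in², y = 0.525 in, Ī = 0.57881 in⁴.
Web plate: 0.65 × 4.4, A = 2.86 in², y = 3.25 in, Ī = 4.6141 in⁴.
Top plate: 2.4 × 0.9, A = 2.16 in², y = 5.9 in, Ī = 0.1458 in⁴.
Centroid: ȳ = ΣA·y / ΣA = 2.2391 in.
Transfer each piece to the horizontal axis through the centroid using Ī + A·d² with d = y − 2.2391:
  bottom plate: d = -1.7141 in → contributes +19.089 in⁴
  web plate: d = 1.0109 in → contributes +7.5369 in⁴
  top plate: d = 3.6609 in → contributes +29.095 in⁴
Total I = 55.72 in⁴.
Extreme fibre distance c = 4.1109 in; S = I/c = 13.554 in³.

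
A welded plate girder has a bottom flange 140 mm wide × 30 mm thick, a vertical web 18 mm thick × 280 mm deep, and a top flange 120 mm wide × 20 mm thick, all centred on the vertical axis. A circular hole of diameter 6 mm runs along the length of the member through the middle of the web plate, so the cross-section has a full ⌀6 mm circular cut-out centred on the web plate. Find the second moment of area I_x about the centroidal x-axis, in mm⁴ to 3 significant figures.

I_x ≈ 1.81 × 10⁸ mm⁴

Break the section into simple shapes (no overlaps), measuring from the bottom-left corner of the bounding box.
Bottom plate: 140 × 30, A = 4 200 mm², y = 15 mm, Ī = 315 000 mm⁴.
Web plate: 18 × 280, A = 5 040 mm², y = 170 mm, Ī = 32 928 000 mm⁴.
Top plate: 120 × 20, A = 2 400 mm², y = 320 mm, Ī = 80 000 mm⁴.
Hole (subtracted): ⌀6, A = 28.274 mm², y = 170 mm, Ī = 63.617 mm⁴.
Centroid: ȳ = ΣA·y / ΣA = 144.94 mm.
Transfer each piece to the centroidal x-axis using Ī + A·d² with d = y − 144.94:
  bottom plate: d = -129.94 mm → contributes +71 228 541 mm⁴
  web plate: d = 25.061 mm → contributes +36 093 359 mm⁴
  top plate: d = 175.06 mm → contributes +73 631 143 mm⁴
  hole: d = 25.061 mm → contributes −17 821 mm⁴
Total I = 180 935 222 mm⁴.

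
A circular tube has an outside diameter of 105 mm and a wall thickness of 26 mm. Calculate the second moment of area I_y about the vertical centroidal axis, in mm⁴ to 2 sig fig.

Break the section into simple shapes (no overlaps), measuring from the bottom-left corner of the bounding box.
Outer circle: ⌀105, A = 8 659 mm², x = 52.5 mm, Ī = 5 966 602 mm⁴.
Bore (subtracted): ⌀53, A = 2 206 mm², x = 52.5 mm, Ī = 387 323 mm⁴.
By symmetry the centroid is at mid-width, x̄ = 52.5 mm.
All pieces are centred on the vertical centroidal axis, so I = ΣĪ (holes subtracted) = 5 579 279 mm⁴.

I_y ≈ 5.6 × 10⁶ mm⁴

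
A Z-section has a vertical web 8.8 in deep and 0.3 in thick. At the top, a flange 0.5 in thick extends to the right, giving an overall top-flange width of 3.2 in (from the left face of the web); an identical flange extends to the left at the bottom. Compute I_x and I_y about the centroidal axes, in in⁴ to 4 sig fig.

Split into non-overlapping primitives; take the origin at the lower-left of the bounding box.
Web: 0.3 × 8.8, A = 2.64 in², y = 4.4 in, Ī = 17.0368 in⁴.
Top flange (beyond web): 2.9 × 0.5, A = 1.45 in², y = 8.55 in, Ī = 0.0302083 in⁴.
Bottom flange (beyond web): 2.9 × 0.5, A = 1.45 in², y = 0.25 in, Ī = 0.0302083 in⁴.
Centroid: ȳ = ΣA·y / ΣA = 4.4 in.
Transfer each piece to the centroidal x-axis using Ī + A·d² with d = y − 4.4:
  web: d = 0 in → contributes +17.0368 in⁴
  top flange (beyond web): d = 4.15 in → contributes +25.0028 in⁴
  bottom flange (beyond web): d = -4.15 in → contributes +25.0028 in⁴
Total I = 67.0425 in⁴.
For the y-axis: x̄ = 3.05 in.
Repeating about the centroidal y-axis gives I_y = 9.47622 in⁴.

I_x ≈ 67.04 in⁴, I_y ≈ 9.476 in⁴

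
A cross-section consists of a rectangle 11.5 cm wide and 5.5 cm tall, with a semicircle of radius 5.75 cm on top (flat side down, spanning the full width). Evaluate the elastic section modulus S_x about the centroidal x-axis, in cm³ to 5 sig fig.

Split into non-overlapping primitives; take the origin at the lower-left of the bounding box.
Rectangular body: 11.5 × 5.5, A = 63.25 cm², y = 2.75 cm, Ī = 159.4427 cm⁴.
Semicircular cap: semicircle r = 5.75, A = 51.93445 cm², y = 7.940376 cm, Ī = 119.9785 cm⁴.
Centroid: ȳ = ΣA·y / ΣA = 5.090241 cm.
Transfer each piece to the centroidal x-axis using Ī + A·d² with d = y − 5.090241:
  rectangular body: d = -2.340241 cm → contributes +505.8456 cm⁴
  semicircular cap: d = 2.850135 cm → contributes +541.8561 cm⁴
Total I = 1047.702 cm⁴.
Extreme fibre distance c = 6.159759 cm; S = I/c = 170.0881 cm³.

S_x ≈ 170.09 cm³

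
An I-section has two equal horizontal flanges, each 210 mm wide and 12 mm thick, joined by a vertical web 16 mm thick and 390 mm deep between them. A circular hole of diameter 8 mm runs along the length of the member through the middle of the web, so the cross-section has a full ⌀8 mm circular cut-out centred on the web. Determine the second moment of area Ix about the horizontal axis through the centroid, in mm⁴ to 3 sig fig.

Ix ≈ 2.83 × 10⁸ mm⁴

Treat the section as a set of non-overlapping primitives; coordinates are from the bounding-box lower-left.
Bottom flange: 210 × 12, A = 2 520 mm², y = 6 mm, Ī = 30 240 mm⁴.
Web: 16 × 390, A = 6 240 mm², y = 207 mm, Ī = 79 092 000 mm⁴.
Top flange: 210 × 12, A = 2 520 mm², y = 408 mm, Ī = 30 240 mm⁴.
Hole (subtracted): ⌀8, A = 50.265 mm², y = 207 mm, Ī = 201.06 mm⁴.
By symmetry the centroid is at mid-height, ȳ = 207 mm.
Transfer each piece to the horizontal axis through the centroid using Ī + A·d² with d = y − 207:
  bottom flange: d = -201 mm → contributes +101 840 760 mm⁴
  web: d = 0 mm → contributes +79 092 000 mm⁴
  top flange: d = 201 mm → contributes +101 840 760 mm⁴
  hole: d = 0 mm → contributes −201.06 mm⁴
Total I = 282 773 319 mm⁴.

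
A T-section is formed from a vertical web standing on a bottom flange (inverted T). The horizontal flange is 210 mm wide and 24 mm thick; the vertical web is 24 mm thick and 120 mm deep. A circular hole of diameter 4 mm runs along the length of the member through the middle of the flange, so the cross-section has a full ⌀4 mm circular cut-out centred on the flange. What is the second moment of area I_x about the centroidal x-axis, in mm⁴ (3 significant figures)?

I_x ≈ 1.32 × 10⁷ mm⁴

Break the section into simple shapes (no overlaps), measuring from the bottom-left corner of the bounding box.
Flange: 210 × 24, A = 5 040 mm², y = 12 mm, Ī = 241 920 mm⁴.
Web: 24 × 120, A = 2 880 mm², y = 84 mm, Ī = 3 456 000 mm⁴.
Hole (subtracted): ⌀4, A = 12.566 mm², y = 12 mm, Ī = 12.566 mm⁴.
Centroid: ȳ = ΣA·y / ΣA = 38.223 mm.
Transfer each piece to the centroidal x-axis using Ī + A·d² with d = y − 38.223:
  flange: d = -26.223 mm → contributes +3 707 767 mm⁴
  web: d = 45.777 mm → contributes +9 491 025 mm⁴
  hole: d = -26.223 mm → contributes −8654.1 mm⁴
Total I = 13 190 138 mm⁴.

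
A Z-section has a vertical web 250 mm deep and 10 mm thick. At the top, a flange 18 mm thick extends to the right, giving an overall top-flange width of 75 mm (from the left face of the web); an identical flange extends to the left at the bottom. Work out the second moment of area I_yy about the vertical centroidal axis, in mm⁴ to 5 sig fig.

Decompose the section into non-overlapping parts with the origin at the bottom-left of its bounding rectangle.
Web: 10 × 250, A = 2 500 mm², x = 70 mm, Ī = 20833.33 mm⁴.
Top flange (beyond web): 65 × 18, A = 1 170 mm², x = 107.5 mm, Ī = 411937.5 mm⁴.
Bottom flange (beyond web): 65 × 18, A = 1 170 mm², x = 32.5 mm, Ī = 411937.5 mm⁴.
Centroid: x̄ = ΣA·x / ΣA = 70 mm.
Transfer each piece to the vertical centroidal axis using Ī + A·d² with d = x − 70:
  web: d = 0 mm → contributes +20833.33 mm⁴
  top flange (beyond web): d = 37.5 mm → contributes +2 057 250 mm⁴
  bottom flange (beyond web): d = -37.5 mm → contributes +2 057 250 mm⁴
Total I = 4 135 333 mm⁴.

I_yy ≈ 4.1353 × 10⁶ mm⁴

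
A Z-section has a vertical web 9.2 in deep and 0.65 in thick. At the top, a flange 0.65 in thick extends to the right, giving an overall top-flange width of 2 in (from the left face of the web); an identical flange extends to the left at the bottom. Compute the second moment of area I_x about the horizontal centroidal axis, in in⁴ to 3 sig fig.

I_x ≈ 74.3 in⁴

Treat the section as a set of non-overlapping primitives; coordinates are from the bounding-box lower-left.
Web: 0.65 × 9.2, A = 5.98 in², y = 4.6 in, Ī = 42.179 in⁴.
Top flange (beyond web): 1.35 × 0.65, A = 0.8775 in², y = 8.875 in, Ī = 0.030895 in⁴.
Bottom flange (beyond web): 1.35 × 0.65, A = 0.8775 in², y = 0.325 in, Ī = 0.030895 in⁴.
Centroid: ȳ = ΣA·y / ΣA = 4.6 in.
Transfer each piece to the horizontal centroidal axis using Ī + A·d² with d = y − 4.6:
  web: d = 0 in → contributes +42.179 in⁴
  top flange (beyond web): d = 4.275 in → contributes +16.068 in⁴
  bottom flange (beyond web): d = -4.275 in → contributes +16.068 in⁴
Total I = 74.314 in⁴.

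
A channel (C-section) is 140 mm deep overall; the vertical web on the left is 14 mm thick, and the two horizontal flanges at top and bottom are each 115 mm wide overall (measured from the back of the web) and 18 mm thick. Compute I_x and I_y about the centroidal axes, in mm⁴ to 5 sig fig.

Split into non-overlapping primitives; take the origin at the lower-left of the bounding box.
Web: 14 × 140, A = 1 960 mm², y = 70 mm, Ī = 3 201 333 mm⁴.
Top flange (beyond web): 101 × 18, A = 1 818 mm², y = 131 mm, Ī = 49 086 mm⁴.
Bottom flange (beyond web): 101 × 18, A = 1 818 mm², y = 9 mm, Ī = 49 086 mm⁴.
By symmetry the centroid is at mid-height, ȳ = 70 mm.
Transfer each piece to the centroidal x-axis using Ī + A·d² with d = y − 70:
  web: d = 0 mm → contributes +3 201 333 mm⁴
  top flange (beyond web): d = 61 mm → contributes +6 813 864 mm⁴
  bottom flange (beyond web): d = -61 mm → contributes +6 813 864 mm⁴
Total I = 16 829 061 mm⁴.
For the y-axis: x̄ = 44.36061 mm.
Repeating about the centroidal y-axis gives I_y = 7 333 458 mm⁴.

I_x ≈ 1.6829 × 10⁷ mm⁴, I_y ≈ 7.3335 × 10⁶ mm⁴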